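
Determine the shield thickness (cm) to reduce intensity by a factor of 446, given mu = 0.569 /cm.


x = ln(factor) / mu
x = ln(446) / 0.569
x = 10.721 cm

10.721


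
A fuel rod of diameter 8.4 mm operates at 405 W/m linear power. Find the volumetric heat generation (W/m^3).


r = D / 2 / 1000 = 8.4 / 2 / 1000 = 0.0042 m
q''' = q' / (pi * r^2)
q''' = 405 / (pi * 0.0042^2)
q''' = 7.3081e+06 W/m^3

7.3081e+06


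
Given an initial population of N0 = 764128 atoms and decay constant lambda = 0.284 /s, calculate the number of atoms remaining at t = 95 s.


N = N0 * exp(-lambda * t)
N = 764128 * exp(-0.284 * 95)
N = 1.4652e-06

1.4652e-06


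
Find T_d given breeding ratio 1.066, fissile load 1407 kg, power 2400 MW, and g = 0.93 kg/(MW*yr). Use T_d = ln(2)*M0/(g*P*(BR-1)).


Breeding gain G = BR - 1 = 1.066 - 1 = 0.066
Fissile production rate = g * P * G = 0.93 * 2400 * 0.066 = 147.312 kg/yr
T_d = ln(2) * M0 / (g * P * G)
T_d = ln(2) * 1407 / 147.312 = 6.6204 yr

6.6204


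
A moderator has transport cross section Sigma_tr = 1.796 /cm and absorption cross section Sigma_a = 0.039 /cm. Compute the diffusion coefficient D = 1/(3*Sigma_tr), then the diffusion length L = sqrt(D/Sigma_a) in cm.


D = 1 / (3 * Sigma_tr) = 1 / (3 * 1.796) = 0.1855976 cm
L = sqrt(D / Sigma_a)
L = sqrt(0.1855976 / 0.039)
L = 2.1815 cm

2.1815


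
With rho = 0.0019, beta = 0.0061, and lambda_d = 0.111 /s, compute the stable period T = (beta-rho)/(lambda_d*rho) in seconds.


T = (beta - rho) / (lambda_d * rho)
T = (0.0061 - 0.0019) / (0.111 * 0.0019)
T = 19.915 s

19.915


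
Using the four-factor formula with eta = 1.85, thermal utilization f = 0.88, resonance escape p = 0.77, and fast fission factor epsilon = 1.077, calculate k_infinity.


k_inf = eta * f * p * epsilon
k_inf = 1.85 * 0.88 * 0.77 * 1.077
k_inf = 1.3501

1.3501


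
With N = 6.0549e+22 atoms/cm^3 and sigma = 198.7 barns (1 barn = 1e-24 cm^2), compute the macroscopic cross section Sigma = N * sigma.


Sigma = N * sigma_barns * 1e-24
Sigma = 6.0549e+22 * 198.7 * 1e-24
Sigma = 12.031 /cm

12.031


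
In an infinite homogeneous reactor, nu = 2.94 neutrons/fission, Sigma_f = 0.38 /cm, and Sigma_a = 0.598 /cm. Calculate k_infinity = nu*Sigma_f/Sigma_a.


k_inf = nu * Sigma_f / Sigma_a
k_inf = 2.94 * 0.38 / 0.598
k_inf = 1.8682

1.8682


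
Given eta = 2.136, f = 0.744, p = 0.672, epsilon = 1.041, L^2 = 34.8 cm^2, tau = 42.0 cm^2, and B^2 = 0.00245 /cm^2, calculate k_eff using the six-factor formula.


k_inf = eta*f*p*eps = 2.136*0.744*0.672*1.041 = 1.111717
P_TNL = 1/(1 + L^2*B^2) = 1/(1 + 34.8*0.00245) = 0.9214382
P_FNL = exp(-B^2*tau) = exp(-0.00245*42.0) = 0.9022172
k_eff = k_inf * P_TNL * P_FNL = 1.111717 * 0.9214382 * 0.9022172
k_eff = 0.92421

0.92421


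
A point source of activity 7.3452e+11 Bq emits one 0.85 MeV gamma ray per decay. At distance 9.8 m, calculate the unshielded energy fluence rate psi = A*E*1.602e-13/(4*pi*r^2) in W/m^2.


psi = A * E * 1.602e-13 / (4*pi*r^2)
psi = 7.3452e+11 * 0.85 * 1.602e-13 / (4*pi*9.8^2)
psi = 8.2875e-05 W/m^2

8.2875e-05


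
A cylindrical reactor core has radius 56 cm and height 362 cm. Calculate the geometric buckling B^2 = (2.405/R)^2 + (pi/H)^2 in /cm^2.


B^2 = (2.405/R)^2 + (pi/H)^2
B^2 = (2.405/56)^2 + (pi/362)^2
B^2 = 0.0019197 /cm^2

0.0019197


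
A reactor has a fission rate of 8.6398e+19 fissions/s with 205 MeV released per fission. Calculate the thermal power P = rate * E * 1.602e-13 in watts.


P = fission_rate * E_MeV * 1.602e-13
P = 8.6398e+19 * 205 * 1.602e-13
P = 2.8374e+09 W

2.8374e+09


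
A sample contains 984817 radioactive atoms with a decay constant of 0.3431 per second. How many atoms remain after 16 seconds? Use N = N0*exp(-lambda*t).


N = N0 * exp(-lambda * t)
N = 984817 * exp(-0.3431 * 16)
N = 4066.8

4066.8


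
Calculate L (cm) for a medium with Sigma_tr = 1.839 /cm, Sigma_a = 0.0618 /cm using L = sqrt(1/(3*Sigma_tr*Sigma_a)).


D = 1 / (3 * Sigma_tr) = 1 / (3 * 1.839) = 0.1812579 cm
L = sqrt(D / Sigma_a)
L = sqrt(0.1812579 / 0.0618)
L = 1.7126 cm

1.7126


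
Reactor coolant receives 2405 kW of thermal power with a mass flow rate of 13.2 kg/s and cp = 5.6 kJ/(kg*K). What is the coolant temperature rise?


dT = Q / (m_dot * cp)
dT = 2405 / (13.2 * 5.6)
dT = 32.535 C

32.535


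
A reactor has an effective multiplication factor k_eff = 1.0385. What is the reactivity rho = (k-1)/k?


rho = (k_eff - 1) / k_eff
rho = (1.0385 - 1) / 1.0385
rho = 0.037073

0.037073


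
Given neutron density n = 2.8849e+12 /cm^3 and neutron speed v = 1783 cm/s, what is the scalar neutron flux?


phi = n * v
phi = 2.8849e+12 * 1783
phi = 5.1438e+15 /cm^2/s

5.1438e+15


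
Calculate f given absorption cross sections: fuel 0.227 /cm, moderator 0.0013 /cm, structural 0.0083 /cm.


f = Sigma_a_fuel / (Sigma_a_fuel + Sigma_a_mod + Sigma_a_other)
f = 0.227 / (0.227 + 0.0013 + 0.0083)
f = 0.95943

0.95943


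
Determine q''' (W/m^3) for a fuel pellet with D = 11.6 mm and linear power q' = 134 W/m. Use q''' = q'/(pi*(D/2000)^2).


r = D / 2 / 1000 = 11.6 / 2 / 1000 = 0.0058 m
q''' = q' / (pi * r^2)
q''' = 134 / (pi * 0.0058^2)
q''' = 1.2679e+06 W/m^3

1.2679e+06


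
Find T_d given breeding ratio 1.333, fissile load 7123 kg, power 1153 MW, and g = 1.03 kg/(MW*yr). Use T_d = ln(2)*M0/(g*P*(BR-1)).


Breeding gain G = BR - 1 = 1.333 - 1 = 0.333
Fissile production rate = g * P * G = 1.03 * 1153 * 0.333 = 395.46747 kg/yr
T_d = ln(2) * M0 / (g * P * G)
T_d = ln(2) * 7123 / 395.46747 = 12.485 yr

12.485


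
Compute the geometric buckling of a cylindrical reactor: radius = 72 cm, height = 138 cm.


B^2 = (2.405/R)^2 + (pi/H)^2
B^2 = (2.405/72)^2 + (pi/138)^2
B^2 = 0.0016340 /cm^2

0.0016340


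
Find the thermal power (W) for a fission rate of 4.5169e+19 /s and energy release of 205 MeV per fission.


P = fission_rate * E_MeV * 1.602e-13
P = 4.5169e+19 * 205 * 1.602e-13
P = 1.4834e+09 W

1.4834e+09


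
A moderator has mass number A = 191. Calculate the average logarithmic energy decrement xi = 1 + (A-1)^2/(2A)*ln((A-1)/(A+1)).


xi = 1 + (A-1)^2/(2A) * ln((A-1)/(A+1))
xi = 1 + (191-1)^2/(2*191) * ln((191-1)/(191 +1))
xi = 0.010435

0.010435


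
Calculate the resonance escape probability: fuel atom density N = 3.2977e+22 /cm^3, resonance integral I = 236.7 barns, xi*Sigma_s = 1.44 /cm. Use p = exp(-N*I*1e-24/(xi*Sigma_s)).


p = exp(-N * I * 1e-24 / (xi*Sigma_s))
p = exp(-3.2977e+22 * 236.7 * 1e-24 / 1.44)
p = 0.0044245

0.0044245


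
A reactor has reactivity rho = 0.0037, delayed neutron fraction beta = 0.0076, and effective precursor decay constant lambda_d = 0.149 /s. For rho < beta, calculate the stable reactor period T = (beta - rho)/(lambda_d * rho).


T = (beta - rho) / (lambda_d * rho)
T = (0.0076 - 0.0037) / (0.149 * 0.0037)
T = 7.0742 s

7.0742


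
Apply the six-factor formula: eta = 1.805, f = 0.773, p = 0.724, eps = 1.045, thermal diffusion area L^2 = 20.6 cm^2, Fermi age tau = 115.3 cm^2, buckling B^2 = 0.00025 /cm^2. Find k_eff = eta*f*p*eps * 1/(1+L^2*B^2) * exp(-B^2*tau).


k_inf = eta*f*p*eps = 1.805*0.773*0.724*1.045 = 1.055630
P_TNL = 1/(1 + L^2*B^2) = 1/(1 + 20.6*0.00025) = 0.9948764
P_FNL = exp(-B^2*tau) = exp(-0.00025*115.3) = 0.9715865
k_eff = k_inf * P_TNL * P_FNL = 1.055630 * 0.9948764 * 0.9715865
k_eff = 1.0204

1.0204


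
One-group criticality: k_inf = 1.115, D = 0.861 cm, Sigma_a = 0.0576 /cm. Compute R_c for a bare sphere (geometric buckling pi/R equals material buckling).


L^2 = D / Sigma_a = 0.861 / 0.0576 = 14.94792 cm^2
B_m^2 = (k_inf - 1) / L^2 = (1.115 - 1) / 14.94792 = 0.007693378 /cm^2
For a bare sphere: B_g = pi/R, so R_c = pi / sqrt(B_m^2)
R_c = pi / sqrt(0.007693378) = 35.817 cm

35.817


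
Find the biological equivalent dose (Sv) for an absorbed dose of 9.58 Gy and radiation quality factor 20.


H = D * Q
H = 9.58 * 20
H = 191.60 Sv

191.60


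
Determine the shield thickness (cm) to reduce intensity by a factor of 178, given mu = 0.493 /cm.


x = ln(factor) / mu
x = ln(178) / 0.493
x = 10.511 cm

10.511


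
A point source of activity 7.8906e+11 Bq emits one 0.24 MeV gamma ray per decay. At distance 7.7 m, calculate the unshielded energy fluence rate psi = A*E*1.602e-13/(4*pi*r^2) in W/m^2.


psi = A * E * 1.602e-13 / (4*pi*r^2)
psi = 7.8906e+11 * 0.24 * 1.602e-13 / (4*pi*7.7^2)
psi = 4.0719e-05 W/m^2

4.0719e-05


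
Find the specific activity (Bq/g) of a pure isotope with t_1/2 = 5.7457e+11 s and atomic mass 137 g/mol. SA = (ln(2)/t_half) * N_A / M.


lambda = ln(2) / t_half = ln(2) / 5.7457e+11 = 1.206376e-12 /s
SA = lambda * N_A / M
SA = 1.206376e-12 * 6.022e23 / 137
SA = 5.3028e+09 Bq/g

5.3028e+09


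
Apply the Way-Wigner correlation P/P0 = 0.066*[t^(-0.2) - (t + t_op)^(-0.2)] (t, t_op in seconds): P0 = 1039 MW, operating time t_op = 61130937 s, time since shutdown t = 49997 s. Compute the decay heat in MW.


P/P0 = 0.066 * [t^(-0.2) - (t + t_op)^(-0.2)]
P/P0 = 0.066 * [49997^(-0.2) - (49997 + 61130937)^(-0.2)]
P/P0 = 0.066 * [0.1148712 - 0.02771257] = 0.005752470
P = 1039 * 0.005752470 = 5.9768 MW

5.9768


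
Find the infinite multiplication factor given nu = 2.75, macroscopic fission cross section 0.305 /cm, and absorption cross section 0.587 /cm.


k_inf = nu * Sigma_f / Sigma_a
k_inf = 2.75 * 0.305 / 0.587
k_inf = 1.4289

1.4289


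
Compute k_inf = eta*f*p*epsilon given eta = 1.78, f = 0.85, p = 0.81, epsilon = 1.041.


k_inf = eta * f * p * epsilon
k_inf = 1.78 * 0.85 * 0.81 * 1.041
k_inf = 1.2758

1.2758


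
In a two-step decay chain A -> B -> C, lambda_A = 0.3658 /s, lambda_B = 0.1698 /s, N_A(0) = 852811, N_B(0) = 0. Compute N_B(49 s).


N_B(t) = lambda_A * N_A0 / (lambda_B - lambda_A) * [exp(-lambda_A*t) - exp(-lambda_B*t)]
exp(-0.3658*49) = 1.642929e-08; exp(-0.1698*49) = 2.435471e-04
N_B = 0.3658 * 852811 / (0.1698 - 0.3658) * (1.642929e-08 - 2.435471e-04)
N_B = 387.61

387.61


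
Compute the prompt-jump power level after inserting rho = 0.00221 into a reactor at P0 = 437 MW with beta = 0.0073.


P1/P0 = beta / (beta - rho)
P1/P0 = 0.0073 / (0.0073 - 0.00221) = 1.434185
P1 = 437 * 1.434185 = 626.74 MW

626.74


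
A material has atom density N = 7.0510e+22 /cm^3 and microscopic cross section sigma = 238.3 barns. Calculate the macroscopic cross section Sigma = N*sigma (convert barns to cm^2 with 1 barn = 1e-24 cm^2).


Sigma = N * sigma_barns * 1e-24
Sigma = 7.0510e+22 * 238.3 * 1e-24
Sigma = 16.803 /cm

16.803


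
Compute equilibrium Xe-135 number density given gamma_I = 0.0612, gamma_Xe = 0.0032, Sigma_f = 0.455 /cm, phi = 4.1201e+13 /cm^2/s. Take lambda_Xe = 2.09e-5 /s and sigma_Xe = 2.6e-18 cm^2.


Xe_eq = (gamma_I + gamma_Xe) * Sigma_f * phi / (lambda_Xe + sigma_Xe * phi)
Numerator = (0.0612 + 0.0032) * 0.455 * 4.1201e+13 = 1.207272e+12
Denominator = 2.09e-5 + 2.6e-18 * 4.1201e+13 = 1.280226e-04
Xe_eq = 1.207272e+12 / 1.280226e-04 = 9.4301e+15 /cm^3

9.4301e+15


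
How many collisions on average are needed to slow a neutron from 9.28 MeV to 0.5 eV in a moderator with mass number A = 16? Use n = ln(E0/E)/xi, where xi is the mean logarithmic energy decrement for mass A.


xi = 1 + (A-1)^2/(2A)*ln((A-1)/(A+1)) = 0.1199467 (for A = 16)
n = ln(E0/E) / xi
n = ln(9.28e6 / 0.5) / 0.1199467
n = ln(1.856000e+07) / 0.1199467 = 139.53

139.53


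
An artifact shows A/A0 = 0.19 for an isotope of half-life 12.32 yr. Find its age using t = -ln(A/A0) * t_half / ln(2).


lambda = ln(2) / t_half = ln(2) / 12.32 = 0.05626195 /yr
t = -ln(A/A0) / lambda
t = -ln(0.19) / 0.05626195
t = 29.518 yr

29.518


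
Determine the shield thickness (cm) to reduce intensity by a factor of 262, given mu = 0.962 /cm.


x = ln(factor) / mu
x = ln(262) / 0.962
x = 5.7883 cm

5.7883


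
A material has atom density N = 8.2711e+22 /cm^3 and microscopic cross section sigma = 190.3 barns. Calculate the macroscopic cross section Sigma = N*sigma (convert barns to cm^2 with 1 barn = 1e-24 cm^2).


Sigma = N * sigma_barns * 1e-24
Sigma = 8.2711e+22 * 190.3 * 1e-24
Sigma = 15.740 /cm

15.740


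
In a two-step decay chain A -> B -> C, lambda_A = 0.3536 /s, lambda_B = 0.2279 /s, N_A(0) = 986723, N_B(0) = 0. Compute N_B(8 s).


N_B(t) = lambda_A * N_A0 / (lambda_B - lambda_A) * [exp(-lambda_A*t) - exp(-lambda_B*t)]
exp(-0.3536*8) = 0.05908371; exp(-0.2279*8) = 0.1615081
N_B = 0.3536 * 986723 / (0.2279 - 0.3536) * (0.05908371 - 0.1615081)
N_B = 284299

284299


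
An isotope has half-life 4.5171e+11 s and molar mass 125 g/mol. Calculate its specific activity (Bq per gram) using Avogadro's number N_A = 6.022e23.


lambda = ln(2) / t_half = ln(2) / 4.5171e+11 = 1.534496e-12 /s
SA = lambda * N_A / M
SA = 1.534496e-12 * 6.022e23 / 125
SA = 7.3926e+09 Bq/g

7.3926e+09


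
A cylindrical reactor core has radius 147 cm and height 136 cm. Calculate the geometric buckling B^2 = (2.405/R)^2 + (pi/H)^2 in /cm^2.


B^2 = (2.405/R)^2 + (pi/H)^2
B^2 = (2.405/147)^2 + (pi/136)^2
B^2 = 8.0127e-04 /cm^2

8.0127e-04


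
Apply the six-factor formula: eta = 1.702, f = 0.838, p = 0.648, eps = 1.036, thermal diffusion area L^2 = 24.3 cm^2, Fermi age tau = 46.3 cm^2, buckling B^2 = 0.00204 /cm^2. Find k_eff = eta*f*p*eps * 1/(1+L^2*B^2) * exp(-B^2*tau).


k_inf = eta*f*p*eps = 1.702*0.838*0.648*1.036 = 0.9574990
P_TNL = 1/(1 + L^2*B^2) = 1/(1 + 24.3*0.00204) = 0.9527693
P_FNL = exp(-B^2*tau) = exp(-0.00204*46.3) = 0.9098714
k_eff = k_inf * P_TNL * P_FNL = 0.9574990 * 0.9527693 * 0.9098714
k_eff = 0.83005

0.83005


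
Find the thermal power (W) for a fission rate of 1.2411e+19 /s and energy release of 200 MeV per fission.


P = fission_rate * E_MeV * 1.602e-13
P = 1.2411e+19 * 200 * 1.602e-13
P = 3.9765e+08 W

3.9765e+08


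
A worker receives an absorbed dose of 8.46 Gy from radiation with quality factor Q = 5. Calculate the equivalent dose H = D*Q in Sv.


H = D * Q
H = 8.46 * 5
H = 42.300 Sv

42.300


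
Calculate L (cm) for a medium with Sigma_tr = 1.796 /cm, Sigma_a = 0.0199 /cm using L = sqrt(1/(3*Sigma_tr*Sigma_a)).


D = 1 / (3 * Sigma_tr) = 1 / (3 * 1.796) = 0.1855976 cm
L = sqrt(D / Sigma_a)
L = sqrt(0.1855976 / 0.0199)
L = 3.0539 cm

3.0539


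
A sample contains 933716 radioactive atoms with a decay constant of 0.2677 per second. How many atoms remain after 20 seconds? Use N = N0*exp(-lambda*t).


N = N0 * exp(-lambda * t)
N = 933716 * exp(-0.2677 * 20)
N = 4415.7

4415.7


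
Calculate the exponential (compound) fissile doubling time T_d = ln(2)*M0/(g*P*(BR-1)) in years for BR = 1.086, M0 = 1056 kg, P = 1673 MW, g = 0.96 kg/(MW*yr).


Breeding gain G = BR - 1 = 1.086 - 1 = 0.086
Fissile production rate = g * P * G = 0.96 * 1673 * 0.086 = 138.12288 kg/yr
T_d = ln(2) * M0 / (g * P * G)
T_d = ln(2) * 1056 / 138.12288 = 5.2994 yr

5.2994


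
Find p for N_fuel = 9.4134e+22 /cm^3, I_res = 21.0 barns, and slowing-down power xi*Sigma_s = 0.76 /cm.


p = exp(-N * I * 1e-24 / (xi*Sigma_s))
p = exp(-9.4134e+22 * 21.0 * 1e-24 / 0.76)
p = 0.074194

0.074194


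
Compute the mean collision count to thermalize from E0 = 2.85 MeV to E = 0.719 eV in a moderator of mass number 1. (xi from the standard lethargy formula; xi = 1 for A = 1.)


xi = 1 + (A-1)^2/(2A)*ln((A-1)/(A+1)) = 1 (for A = 1)
n = ln(E0/E) / xi
n = ln(2.85e6 / 0.719) / 1
n = ln(3.963839e+06) / 1 = 15.193

15.193


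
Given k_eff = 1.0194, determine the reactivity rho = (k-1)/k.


rho = (k_eff - 1) / k_eff
rho = (1.0194 - 1) / 1.0194
rho = 0.019031

0.019031


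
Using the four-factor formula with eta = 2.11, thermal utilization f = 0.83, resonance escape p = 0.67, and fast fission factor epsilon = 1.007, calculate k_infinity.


k_inf = eta * f * p * epsilon
k_inf = 2.11 * 0.83 * 0.67 * 1.007
k_inf = 1.1816

1.1816


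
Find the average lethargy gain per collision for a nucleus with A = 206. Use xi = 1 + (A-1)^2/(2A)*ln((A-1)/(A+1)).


xi = 1 + (A-1)^2/(2A) * ln((A-1)/(A+1))
xi = 1 + (206-1)^2/(2*206) * ln((206-1)/(206 +1))
xi = 0.0096774

0.0096774


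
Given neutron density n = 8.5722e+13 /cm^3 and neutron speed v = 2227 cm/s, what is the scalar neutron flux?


phi = n * v
phi = 8.5722e+13 * 2227
phi = 1.9090e+17 /cm^2/s

1.9090e+17


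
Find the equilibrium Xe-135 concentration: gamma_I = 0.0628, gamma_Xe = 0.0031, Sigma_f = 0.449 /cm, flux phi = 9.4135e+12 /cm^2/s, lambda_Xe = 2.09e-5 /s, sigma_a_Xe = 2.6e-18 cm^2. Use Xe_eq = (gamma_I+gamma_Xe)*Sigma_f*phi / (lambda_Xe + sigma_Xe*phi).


Xe_eq = (gamma_I + gamma_Xe) * Sigma_f * phi / (lambda_Xe + sigma_Xe * phi)
Numerator = (0.0628 + 0.0031) * 0.449 * 9.4135e+12 = 2.785370e+11
Denominator = 2.09e-5 + 2.6e-18 * 9.4135e+12 = 4.537510e-05
Xe_eq = 2.785370e+11 / 4.537510e-05 = 6.1385e+15 /cm^3

6.1385e+15


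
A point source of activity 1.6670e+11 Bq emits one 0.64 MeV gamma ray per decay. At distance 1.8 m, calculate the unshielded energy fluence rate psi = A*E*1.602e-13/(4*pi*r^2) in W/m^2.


psi = A * E * 1.602e-13 / (4*pi*r^2)
psi = 1.6670e+11 * 0.64 * 1.602e-13 / (4*pi*1.8^2)
psi = 4.1978e-04 W/m^2

4.1978e-04


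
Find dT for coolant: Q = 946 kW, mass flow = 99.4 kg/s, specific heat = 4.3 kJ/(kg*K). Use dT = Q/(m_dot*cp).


dT = Q / (m_dot * cp)
dT = 946 / (99.4 * 4.3)
dT = 2.2133 C

2.2133


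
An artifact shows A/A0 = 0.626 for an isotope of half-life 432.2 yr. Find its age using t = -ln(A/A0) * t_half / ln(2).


lambda = ln(2) / t_half = ln(2) / 432.2 = 0.001603765 /yr
t = -ln(A/A0) / lambda
t = -ln(0.626) / 0.001603765
t = 292.07 yr

292.07


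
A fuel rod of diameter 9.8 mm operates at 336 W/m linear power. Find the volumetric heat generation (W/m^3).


r = D / 2 / 1000 = 9.8 / 2 / 1000 = 0.0049 m
q''' = q' / (pi * r^2)
q''' = 336 / (pi * 0.0049^2)
q''' = 4.4545e+06 W/m^3

4.4545e+06


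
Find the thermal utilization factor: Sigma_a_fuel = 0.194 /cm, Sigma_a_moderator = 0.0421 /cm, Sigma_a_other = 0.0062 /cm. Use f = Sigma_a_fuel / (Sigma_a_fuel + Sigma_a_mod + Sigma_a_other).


f = Sigma_a_fuel / (Sigma_a_fuel + Sigma_a_mod + Sigma_a_other)
f = 0.194 / (0.194 + 0.0421 + 0.0062)
f = 0.80066

0.80066


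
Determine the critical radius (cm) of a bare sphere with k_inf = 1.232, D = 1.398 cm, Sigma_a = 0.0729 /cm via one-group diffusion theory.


L^2 = D / Sigma_a = 1.398 / 0.0729 = 19.17695 cm^2
B_m^2 = (k_inf - 1) / L^2 = (1.232 - 1) / 19.17695 = 0.01209786 /cm^2
For a bare sphere: B_g = pi/R, so R_c = pi / sqrt(B_m^2)
R_c = pi / sqrt(0.01209786) = 28.562 cm

28.562


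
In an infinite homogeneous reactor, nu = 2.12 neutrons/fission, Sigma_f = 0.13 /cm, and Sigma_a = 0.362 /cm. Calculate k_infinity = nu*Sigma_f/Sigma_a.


k_inf = nu * Sigma_f / Sigma_a
k_inf = 2.12 * 0.13 / 0.362
k_inf = 0.76133

0.76133


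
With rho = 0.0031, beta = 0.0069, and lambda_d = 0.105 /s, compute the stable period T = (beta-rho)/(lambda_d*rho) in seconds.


T = (beta - rho) / (lambda_d * rho)
T = (0.0069 - 0.0031) / (0.105 * 0.0031)
T = 11.674 s

11.674


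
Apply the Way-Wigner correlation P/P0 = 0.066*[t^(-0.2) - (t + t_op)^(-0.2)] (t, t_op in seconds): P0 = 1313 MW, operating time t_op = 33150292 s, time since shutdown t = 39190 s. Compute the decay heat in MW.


P/P0 = 0.066 * [t^(-0.2) - (t + t_op)^(-0.2)]
P/P0 = 0.066 * [39190^(-0.2) - (39190 + 33150292)^(-0.2)]
P/P0 = 0.066 * [0.1206049 - 0.03131842] = 0.005892908
P = 1313 * 0.005892908 = 7.7374 MW

7.7374


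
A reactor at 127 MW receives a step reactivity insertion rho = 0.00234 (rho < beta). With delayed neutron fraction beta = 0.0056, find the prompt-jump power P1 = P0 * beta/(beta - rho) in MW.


P1/P0 = beta / (beta - rho)
P1/P0 = 0.0056 / (0.0056 - 0.00234) = 1.717791
P1 = 127 * 1.717791 = 218.16 MW

218.16


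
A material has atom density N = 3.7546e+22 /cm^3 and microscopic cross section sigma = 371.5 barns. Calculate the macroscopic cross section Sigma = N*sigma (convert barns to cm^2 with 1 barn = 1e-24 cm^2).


Sigma = N * sigma_barns * 1e-24
Sigma = 3.7546e+22 * 371.5 * 1e-24
Sigma = 13.948 /cm

13.948


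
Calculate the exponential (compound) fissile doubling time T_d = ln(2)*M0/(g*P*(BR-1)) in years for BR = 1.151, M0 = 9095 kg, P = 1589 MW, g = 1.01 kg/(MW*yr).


Breeding gain G = BR - 1 = 1.151 - 1 = 0.151
Fissile production rate = g * P * G = 1.01 * 1589 * 0.151 = 242.33839 kg/yr
T_d = ln(2) * M0 / (g * P * G)
T_d = ln(2) * 9095 / 242.33839 = 26.014 yr

26.014


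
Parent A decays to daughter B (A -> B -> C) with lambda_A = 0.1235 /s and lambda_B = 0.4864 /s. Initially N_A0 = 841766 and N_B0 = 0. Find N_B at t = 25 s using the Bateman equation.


N_B(t) = lambda_A * N_A0 / (lambda_B - lambda_A) * [exp(-lambda_A*t) - exp(-lambda_B*t)]
exp(-0.1235*25) = 0.04561585; exp(-0.4864*25) = 5.235752e-06
N_B = 0.1235 * 841766 / (0.4864 - 0.1235) * (0.04561585 - 5.235752e-06)
N_B = 13066

13066


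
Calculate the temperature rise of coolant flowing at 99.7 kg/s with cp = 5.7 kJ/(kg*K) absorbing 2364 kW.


dT = Q / (m_dot * cp)
dT = 2364 / (99.7 * 5.7)
dT = 4.1598 C

4.1598


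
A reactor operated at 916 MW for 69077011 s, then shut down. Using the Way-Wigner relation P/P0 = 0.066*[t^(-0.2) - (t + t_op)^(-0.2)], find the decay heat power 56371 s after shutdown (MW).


P/P0 = 0.066 * [t^(-0.2) - (t + t_op)^(-0.2)]
P/P0 = 0.066 * [56371^(-0.2) - (56371 + 69077011)^(-0.2)]
P/P0 = 0.066 * [0.1121473 - 0.02704347] = 0.005616853
P = 916 * 0.005616853 = 5.1450 MW

5.1450


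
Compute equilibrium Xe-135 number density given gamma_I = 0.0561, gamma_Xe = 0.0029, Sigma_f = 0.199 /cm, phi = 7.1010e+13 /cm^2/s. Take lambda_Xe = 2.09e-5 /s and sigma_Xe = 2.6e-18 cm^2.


Xe_eq = (gamma_I + gamma_Xe) * Sigma_f * phi / (lambda_Xe + sigma_Xe * phi)
Numerator = (0.0561 + 0.0029) * 0.199 * 7.1010e+13 = 8.337284e+11
Denominator = 2.09e-5 + 2.6e-18 * 7.1010e+13 = 2.055260e-04
Xe_eq = 8.337284e+11 / 2.055260e-04 = 4.0566e+15 /cm^3

4.0566e+15


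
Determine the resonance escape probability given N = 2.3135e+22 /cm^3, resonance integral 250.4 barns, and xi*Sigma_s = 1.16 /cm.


p = exp(-N * I * 1e-24 / (xi*Sigma_s))
p = exp(-2.3135e+22 * 250.4 * 1e-24 / 1.16)
p = 0.0067787

0.0067787


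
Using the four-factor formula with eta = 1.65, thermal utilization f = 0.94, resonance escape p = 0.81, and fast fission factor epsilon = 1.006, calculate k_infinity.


k_inf = eta * f * p * epsilon
k_inf = 1.65 * 0.94 * 0.81 * 1.006
k_inf = 1.2638

1.2638


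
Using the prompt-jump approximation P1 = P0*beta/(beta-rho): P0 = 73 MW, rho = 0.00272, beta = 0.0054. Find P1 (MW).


P1/P0 = beta / (beta - rho)
P1/P0 = 0.0054 / (0.0054 - 0.00272) = 2.014925
P1 = 73 * 2.014925 = 147.09 MW

147.09


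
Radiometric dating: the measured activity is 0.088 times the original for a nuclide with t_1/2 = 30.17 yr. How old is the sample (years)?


lambda = ln(2) / t_half = ln(2) / 30.17 = 0.02297472 /yr
t = -ln(A/A0) / lambda
t = -ln(0.088) / 0.02297472
t = 105.79 yr

105.79


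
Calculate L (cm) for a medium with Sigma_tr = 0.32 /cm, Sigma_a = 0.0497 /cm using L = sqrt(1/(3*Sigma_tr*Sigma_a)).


D = 1 / (3 * Sigma_tr) = 1 / (3 * 0.32) = 1.041667 cm
L = sqrt(D / Sigma_a)
L = sqrt(1.041667 / 0.0497)
L = 4.5781 cm

4.5781


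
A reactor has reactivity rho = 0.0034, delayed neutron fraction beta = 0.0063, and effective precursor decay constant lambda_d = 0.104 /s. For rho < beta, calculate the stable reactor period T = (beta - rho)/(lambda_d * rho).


T = (beta - rho) / (lambda_d * rho)
T = (0.0063 - 0.0034) / (0.104 * 0.0034)
T = 8.2014 s

8.2014


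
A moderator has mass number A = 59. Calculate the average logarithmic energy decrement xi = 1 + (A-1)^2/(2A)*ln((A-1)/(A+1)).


xi = 1 + (A-1)^2/(2A) * ln((A-1)/(A+1))
xi = 1 + (59-1)^2/(2*59) * ln((59-1)/(59 +1))
xi = 0.033518

0.033518


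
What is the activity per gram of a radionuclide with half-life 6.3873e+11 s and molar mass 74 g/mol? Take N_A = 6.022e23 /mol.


lambda = ln(2) / t_half = ln(2) / 6.3873e+11 = 1.085196e-12 /s
SA = lambda * N_A / M
SA = 1.085196e-12 * 6.022e23 / 74
SA = 8.8311e+09 Bq/g

8.8311e+09


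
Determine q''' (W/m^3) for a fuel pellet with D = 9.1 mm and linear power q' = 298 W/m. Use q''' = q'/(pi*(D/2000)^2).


r = D / 2 / 1000 = 9.1 / 2 / 1000 = 0.00455 m
q''' = q' / (pi * r^2)
q''' = 298 / (pi * 0.00455^2)
q''' = 4.5819e+06 W/m^3

4.5819e+06


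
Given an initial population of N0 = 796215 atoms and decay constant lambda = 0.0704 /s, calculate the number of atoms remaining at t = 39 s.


N = N0 * exp(-lambda * t)
N = 796215 * exp(-0.0704 * 39)
N = 51125

51125


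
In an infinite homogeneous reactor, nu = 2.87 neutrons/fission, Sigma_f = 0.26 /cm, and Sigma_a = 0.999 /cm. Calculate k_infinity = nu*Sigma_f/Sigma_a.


k_inf = nu * Sigma_f / Sigma_a
k_inf = 2.87 * 0.26 / 0.999
k_inf = 0.74695

0.74695


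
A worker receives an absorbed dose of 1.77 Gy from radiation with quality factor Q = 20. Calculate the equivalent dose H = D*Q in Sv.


H = D * Q
H = 1.77 * 20
H = 35.400 Sv

35.400


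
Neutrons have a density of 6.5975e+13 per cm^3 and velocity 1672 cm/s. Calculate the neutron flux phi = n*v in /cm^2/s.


phi = n * v
phi = 6.5975e+13 * 1672
phi = 1.1031e+17 /cm^2/s

1.1031e+17


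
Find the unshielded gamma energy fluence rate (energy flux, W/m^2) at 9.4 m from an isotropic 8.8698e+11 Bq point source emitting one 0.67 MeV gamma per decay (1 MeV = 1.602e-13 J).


psi = A * E * 1.602e-13 / (4*pi*r^2)
psi = 8.8698e+11 * 0.67 * 1.602e-13 / (4*pi*9.4^2)
psi = 8.5740e-05 W/m^2

8.5740e-05


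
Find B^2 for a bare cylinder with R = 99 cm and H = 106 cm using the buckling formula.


B^2 = (2.405/R)^2 + (pi/H)^2
B^2 = (2.405/99)^2 + (pi/106)^2
B^2 = 0.0014685 /cm^2

0.0014685


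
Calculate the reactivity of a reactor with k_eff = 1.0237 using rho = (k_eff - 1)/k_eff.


rho = (k_eff - 1) / k_eff
rho = (1.0237 - 1) / 1.0237
rho = 0.023151

0.023151


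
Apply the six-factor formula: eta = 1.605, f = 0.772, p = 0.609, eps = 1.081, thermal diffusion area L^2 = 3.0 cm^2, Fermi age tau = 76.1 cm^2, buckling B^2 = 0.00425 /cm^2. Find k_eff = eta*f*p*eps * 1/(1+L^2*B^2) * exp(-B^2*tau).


k_inf = eta*f*p*eps = 1.605*0.772*0.609*1.081 = 0.8157091
P_TNL = 1/(1 + L^2*B^2) = 1/(1 + 3.0*0.00425) = 0.9874105
P_FNL = exp(-B^2*tau) = exp(-0.00425*76.1) = 0.7236662
k_eff = k_inf * P_TNL * P_FNL = 0.8157091 * 0.9874105 * 0.7236662
k_eff = 0.58287

0.58287


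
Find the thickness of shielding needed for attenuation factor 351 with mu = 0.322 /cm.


x = ln(factor) / mu
x = ln(351) / 0.322
x = 18.201 cm

18.201


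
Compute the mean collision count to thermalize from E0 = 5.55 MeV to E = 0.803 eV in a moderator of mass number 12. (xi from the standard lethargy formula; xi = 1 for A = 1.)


xi = 1 + (A-1)^2/(2A)*ln((A-1)/(A+1)) = 0.1577690 (for A = 12)
n = ln(E0/E) / xi
n = ln(5.55e6 / 0.803) / 0.1577690
n = ln(6.911582e+06) / 0.1577690 = 99.821

99.821


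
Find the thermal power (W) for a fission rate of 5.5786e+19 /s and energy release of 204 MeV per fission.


P = fission_rate * E_MeV * 1.602e-13
P = 5.5786e+19 * 204 * 1.602e-13
P = 1.8231e+09 W

1.8231e+09


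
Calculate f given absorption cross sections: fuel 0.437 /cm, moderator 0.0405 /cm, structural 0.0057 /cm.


f = Sigma_a_fuel / (Sigma_a_fuel + Sigma_a_mod + Sigma_a_other)
f = 0.437 / (0.437 + 0.0405 + 0.0057)
f = 0.90439

0.90439


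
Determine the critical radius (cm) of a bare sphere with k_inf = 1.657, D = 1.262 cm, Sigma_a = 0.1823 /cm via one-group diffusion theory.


L^2 = D / Sigma_a = 1.262 / 0.1823 = 6.922655 cm^2
B_m^2 = (k_inf - 1) / L^2 = (1.657 - 1) / 6.922655 = 0.09490578 /cm^2
For a bare sphere: B_g = pi/R, so R_c = pi / sqrt(B_m^2)
R_c = pi / sqrt(0.09490578) = 10.198 cm

10.198


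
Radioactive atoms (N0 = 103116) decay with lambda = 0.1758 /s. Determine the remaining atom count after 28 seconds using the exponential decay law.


N = N0 * exp(-lambda * t)
N = 103116 * exp(-0.1758 * 28)
N = 750.85

750.85


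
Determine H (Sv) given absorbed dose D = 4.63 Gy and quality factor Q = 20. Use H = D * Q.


H = D * Q
H = 4.63 * 20
H = 92.600 Sv

92.600


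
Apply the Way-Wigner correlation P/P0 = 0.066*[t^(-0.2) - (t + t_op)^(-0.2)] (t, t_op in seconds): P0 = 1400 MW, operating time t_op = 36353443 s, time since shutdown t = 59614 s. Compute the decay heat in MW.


P/P0 = 0.066 * [t^(-0.2) - (t + t_op)^(-0.2)]
P/P0 = 0.066 * [59614^(-0.2) - (59614 + 36353443)^(-0.2)]
P/P0 = 0.066 * [0.1108997 - 0.03074316] = 0.005290332
P = 1400 * 0.005290332 = 7.4065 MW

7.4065


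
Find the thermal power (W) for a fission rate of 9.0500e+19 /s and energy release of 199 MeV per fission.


P = fission_rate * E_MeV * 1.602e-13
P = 9.0500e+19 * 199 * 1.602e-13
P = 2.8851e+09 W

2.8851e+09


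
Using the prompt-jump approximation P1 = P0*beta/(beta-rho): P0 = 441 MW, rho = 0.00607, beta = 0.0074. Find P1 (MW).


P1/P0 = beta / (beta - rho)
P1/P0 = 0.0074 / (0.0074 - 0.00607) = 5.563910
P1 = 441 * 5.563910 = 2453.7 MW

2453.7


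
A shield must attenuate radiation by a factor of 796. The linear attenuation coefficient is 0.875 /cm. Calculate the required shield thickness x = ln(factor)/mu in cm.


x = ln(factor) / mu
x = ln(796) / 0.875
x = 7.6338 cm

7.6338


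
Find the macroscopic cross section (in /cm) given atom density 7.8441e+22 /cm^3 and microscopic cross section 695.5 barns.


Sigma = N * sigma_barns * 1e-24
Sigma = 7.8441e+22 * 695.5 * 1e-24
Sigma = 54.556 /cm

54.556


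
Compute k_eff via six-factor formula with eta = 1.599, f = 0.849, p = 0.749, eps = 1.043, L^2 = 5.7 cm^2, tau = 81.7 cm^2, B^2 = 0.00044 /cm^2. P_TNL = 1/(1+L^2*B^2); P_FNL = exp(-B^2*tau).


k_inf = eta*f*p*eps = 1.599*0.849*0.749*1.043 = 1.060528
P_TNL = 1/(1 + L^2*B^2) = 1/(1 + 5.7*0.00044) = 0.9974983
P_FNL = exp(-B^2*tau) = exp(-0.00044*81.7) = 0.9646905
k_eff = k_inf * P_TNL * P_FNL = 1.060528 * 0.9974983 * 0.9646905
k_eff = 1.0205

1.0205


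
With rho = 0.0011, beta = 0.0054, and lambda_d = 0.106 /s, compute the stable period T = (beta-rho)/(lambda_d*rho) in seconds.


T = (beta - rho) / (lambda_d * rho)
T = (0.0054 - 0.0011) / (0.106 * 0.0011)
T = 36.878 s

36.878


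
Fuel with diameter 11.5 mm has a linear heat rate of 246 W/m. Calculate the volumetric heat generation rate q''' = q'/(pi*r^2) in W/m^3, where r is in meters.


r = D / 2 / 1000 = 11.5 / 2 / 1000 = 0.00575 m
q''' = q' / (pi * r^2)
q''' = 246 / (pi * 0.00575^2)
q''' = 2.3684e+06 W/m^3

2.3684e+06


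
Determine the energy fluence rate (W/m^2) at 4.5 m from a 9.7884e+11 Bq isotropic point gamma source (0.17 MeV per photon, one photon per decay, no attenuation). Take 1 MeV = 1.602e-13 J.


psi = A * E * 1.602e-13 / (4*pi*r^2)
psi = 9.7884e+11 * 0.17 * 1.602e-13 / (4*pi*4.5^2)
psi = 1.0476e-04 W/m^2

1.0476e-04


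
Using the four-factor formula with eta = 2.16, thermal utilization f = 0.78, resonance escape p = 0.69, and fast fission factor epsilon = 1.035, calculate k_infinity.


k_inf = eta * f * p * epsilon
k_inf = 2.16 * 0.78 * 0.69 * 1.035
k_inf = 1.2032

1.2032


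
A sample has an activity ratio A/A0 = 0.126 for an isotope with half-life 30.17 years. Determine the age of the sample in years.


lambda = ln(2) / t_half = ln(2) / 30.17 = 0.02297472 /yr
t = -ln(A/A0) / lambda
t = -ln(0.126) / 0.02297472
t = 90.163 yr

90.163


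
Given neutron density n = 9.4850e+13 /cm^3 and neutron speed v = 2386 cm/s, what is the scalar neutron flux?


phi = n * v
phi = 9.4850e+13 * 2386
phi = 2.2631e+17 /cm^2/s

2.2631e+17


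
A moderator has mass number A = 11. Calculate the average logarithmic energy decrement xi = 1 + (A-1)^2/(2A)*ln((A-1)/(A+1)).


xi = 1 + (A-1)^2/(2A) * ln((A-1)/(A+1))
xi = 1 + (11-1)^2/(2*11) * ln((11-1)/(11 +1))
xi = 0.17127

0.17127


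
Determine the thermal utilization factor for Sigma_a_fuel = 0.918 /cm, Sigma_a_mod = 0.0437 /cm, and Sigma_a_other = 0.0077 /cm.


f = Sigma_a_fuel / (Sigma_a_fuel + Sigma_a_mod + Sigma_a_other)
f = 0.918 / (0.918 + 0.0437 + 0.0077)
f = 0.94698

0.94698


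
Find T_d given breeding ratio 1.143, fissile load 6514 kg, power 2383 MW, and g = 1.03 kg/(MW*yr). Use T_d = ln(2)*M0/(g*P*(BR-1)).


Breeding gain G = BR - 1 = 1.143 - 1 = 0.143
Fissile production rate = g * P * G = 1.03 * 2383 * 0.143 = 350.99207 kg/yr
T_d = ln(2) * M0 / (g * P * G)
T_d = ln(2) * 6514 / 350.99207 = 12.864 yr

12.864


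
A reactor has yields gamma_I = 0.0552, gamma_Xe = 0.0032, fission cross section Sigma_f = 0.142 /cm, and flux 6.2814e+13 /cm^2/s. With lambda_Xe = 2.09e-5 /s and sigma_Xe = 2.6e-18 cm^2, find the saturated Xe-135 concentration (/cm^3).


Xe_eq = (gamma_I + gamma_Xe) * Sigma_f * phi / (lambda_Xe + sigma_Xe * phi)
Numerator = (0.0552 + 0.0032) * 0.142 * 6.2814e+13 = 5.209039e+11
Denominator = 2.09e-5 + 2.6e-18 * 6.2814e+13 = 1.842164e-04
Xe_eq = 5.209039e+11 / 1.842164e-04 = 2.8277e+15 /cm^3

2.8277e+15


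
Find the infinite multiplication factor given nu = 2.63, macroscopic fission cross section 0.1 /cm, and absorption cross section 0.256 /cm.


k_inf = nu * Sigma_f / Sigma_a
k_inf = 2.63 * 0.1 / 0.256
k_inf = 1.0273

1.0273


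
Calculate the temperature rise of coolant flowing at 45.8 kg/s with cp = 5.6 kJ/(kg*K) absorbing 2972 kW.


dT = Q / (m_dot * cp)
dT = 2972 / (45.8 * 5.6)
dT = 11.588 C

11.588


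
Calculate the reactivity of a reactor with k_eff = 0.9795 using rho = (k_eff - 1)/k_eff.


rho = (k_eff - 1) / k_eff
rho = (0.9795 - 1) / 0.9795
rho = -0.020929

-0.020929


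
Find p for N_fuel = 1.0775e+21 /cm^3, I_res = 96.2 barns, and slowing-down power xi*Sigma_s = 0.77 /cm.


p = exp(-N * I * 1e-24 / (xi*Sigma_s))
p = exp(-1.0775e+21 * 96.2 * 1e-24 / 0.77)
p = 0.87405

0.87405


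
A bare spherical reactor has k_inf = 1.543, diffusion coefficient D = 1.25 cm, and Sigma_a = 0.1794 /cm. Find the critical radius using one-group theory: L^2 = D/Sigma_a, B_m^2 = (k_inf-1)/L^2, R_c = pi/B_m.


L^2 = D / Sigma_a = 1.25 / 0.1794 = 6.967670 cm^2
B_m^2 = (k_inf - 1) / L^2 = (1.543 - 1) / 6.967670 = 0.07793136 /cm^2
For a bare sphere: B_g = pi/R, so R_c = pi / sqrt(B_m^2)
R_c = pi / sqrt(0.07793136) = 11.254 cm

11.254


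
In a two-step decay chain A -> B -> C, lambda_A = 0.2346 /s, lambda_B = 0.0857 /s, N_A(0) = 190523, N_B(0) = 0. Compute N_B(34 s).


N_B(t) = lambda_A * N_A0 / (lambda_B - lambda_A) * [exp(-lambda_A*t) - exp(-lambda_B*t)]
exp(-0.2346*34) = 3.434737e-04; exp(-0.0857*34) = 0.05426911
N_B = 0.2346 * 190523 / (0.0857 - 0.2346) * (3.434737e-04 - 0.05426911)
N_B = 16187

16187


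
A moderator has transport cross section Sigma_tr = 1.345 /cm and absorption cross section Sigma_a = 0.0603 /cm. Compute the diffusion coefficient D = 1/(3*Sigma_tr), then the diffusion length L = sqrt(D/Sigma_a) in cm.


D = 1 / (3 * Sigma_tr) = 1 / (3 * 1.345) = 0.2478315 cm
L = sqrt(D / Sigma_a)
L = sqrt(0.2478315 / 0.0603)
L = 2.0273 cm

2.0273


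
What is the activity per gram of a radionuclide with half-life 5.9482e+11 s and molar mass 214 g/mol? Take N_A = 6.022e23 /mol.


lambda = ln(2) / t_half = ln(2) / 5.9482e+11 = 1.165306e-12 /s
SA = lambda * N_A / M
SA = 1.165306e-12 * 6.022e23 / 214
SA = 3.2792e+09 Bq/g

3.2792e+09


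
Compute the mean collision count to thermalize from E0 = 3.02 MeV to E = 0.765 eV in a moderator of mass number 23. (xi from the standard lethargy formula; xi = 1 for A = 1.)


xi = 1 + (A-1)^2/(2A)*ln((A-1)/(A+1)) = 0.08448899 (for A = 23)
n = ln(E0/E) / xi
n = ln(3.02e6 / 0.765) / 0.08448899
n = ln(3.947712e+06) / 0.08448899 = 179.77

179.77


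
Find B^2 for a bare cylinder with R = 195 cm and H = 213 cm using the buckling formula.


B^2 = (2.405/R)^2 + (pi/H)^2
B^2 = (2.405/195)^2 + (pi/213)^2
B^2 = 3.6965e-04 /cm^2

3.6965e-04


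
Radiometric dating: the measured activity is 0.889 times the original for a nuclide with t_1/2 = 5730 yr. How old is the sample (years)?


lambda = ln(2) / t_half = ln(2) / 5730 = 1.209681e-04 /yr
t = -ln(A/A0) / lambda
t = -ln(0.889) / 1.209681e-04
t = 972.64 yr

972.64


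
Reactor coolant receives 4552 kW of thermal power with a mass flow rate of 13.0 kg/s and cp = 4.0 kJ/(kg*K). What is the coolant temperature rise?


dT = Q / (m_dot * cp)
dT = 4552 / (13.0 * 4.0)
dT = 87.538 C

87.538


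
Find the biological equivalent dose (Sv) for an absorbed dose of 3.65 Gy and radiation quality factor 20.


H = D * Q
H = 3.65 * 20
H = 73.000 Sv

73.000


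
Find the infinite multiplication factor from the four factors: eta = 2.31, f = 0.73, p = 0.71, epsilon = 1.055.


k_inf = eta * f * p * epsilon
k_inf = 2.31 * 0.73 * 0.71 * 1.055
k_inf = 1.2631

1.2631


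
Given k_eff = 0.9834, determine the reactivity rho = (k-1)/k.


rho = (k_eff - 1) / k_eff
rho = (0.9834 - 1) / 0.9834
rho = -0.016880

-0.016880


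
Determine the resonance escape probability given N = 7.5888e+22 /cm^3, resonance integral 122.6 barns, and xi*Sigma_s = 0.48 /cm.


p = exp(-N * I * 1e-24 / (xi*Sigma_s))
p = exp(-7.5888e+22 * 122.6 * 1e-24 / 0.48)
p = 3.8198e-09

3.8198e-09


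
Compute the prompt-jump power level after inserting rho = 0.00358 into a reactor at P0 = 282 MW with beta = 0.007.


P1/P0 = beta / (beta - rho)
P1/P0 = 0.007 / (0.007 - 0.00358) = 2.046784
P1 = 282 * 2.046784 = 577.19 MW

577.19


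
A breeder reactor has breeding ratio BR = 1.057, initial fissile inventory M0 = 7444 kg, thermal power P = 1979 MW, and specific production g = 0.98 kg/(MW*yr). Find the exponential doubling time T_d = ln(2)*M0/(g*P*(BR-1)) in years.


Breeding gain G = BR - 1 = 1.057 - 1 = 0.057
Fissile production rate = g * P * G = 0.98 * 1979 * 0.057 = 110.54694 kg/yr
T_d = ln(2) * M0 / (g * P * G)
T_d = ln(2) * 7444 / 110.54694 = 46.675 yr

46.675


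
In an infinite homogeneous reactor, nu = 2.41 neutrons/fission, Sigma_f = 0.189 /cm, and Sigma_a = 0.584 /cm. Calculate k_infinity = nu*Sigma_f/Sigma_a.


k_inf = nu * Sigma_f / Sigma_a
k_inf = 2.41 * 0.189 / 0.584
k_inf = 0.77995

0.77995


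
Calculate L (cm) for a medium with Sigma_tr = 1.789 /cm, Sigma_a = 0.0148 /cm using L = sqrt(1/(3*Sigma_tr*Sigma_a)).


D = 1 / (3 * Sigma_tr) = 1 / (3 * 1.789) = 0.1863238 cm
L = sqrt(D / Sigma_a)
L = sqrt(0.1863238 / 0.0148)
L = 3.5482 cm

3.5482


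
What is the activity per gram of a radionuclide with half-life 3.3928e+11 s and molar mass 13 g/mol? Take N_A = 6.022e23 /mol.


lambda = ln(2) / t_half = ln(2) / 3.3928e+11 = 2.042995e-12 /s
SA = lambda * N_A / M
SA = 2.042995e-12 * 6.022e23 / 13
SA = 9.4638e+10 Bq/g

9.4638e+10


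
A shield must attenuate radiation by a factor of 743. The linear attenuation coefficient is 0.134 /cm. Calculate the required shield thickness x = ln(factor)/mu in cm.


x = ln(factor) / mu
x = ln(743) / 0.134
x = 49.334 cm

49.334


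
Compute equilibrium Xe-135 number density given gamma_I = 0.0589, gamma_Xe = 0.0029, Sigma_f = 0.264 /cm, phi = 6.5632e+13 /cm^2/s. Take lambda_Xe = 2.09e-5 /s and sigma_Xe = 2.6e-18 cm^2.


Xe_eq = (gamma_I + gamma_Xe) * Sigma_f * phi / (lambda_Xe + sigma_Xe * phi)
Numerator = (0.0589 + 0.0029) * 0.264 * 6.5632e+13 = 1.070799e+12
Denominator = 2.09e-5 + 2.6e-18 * 6.5632e+13 = 1.915432e-04
Xe_eq = 1.070799e+12 / 1.915432e-04 = 5.5904e+15 /cm^3

5.5904e+15


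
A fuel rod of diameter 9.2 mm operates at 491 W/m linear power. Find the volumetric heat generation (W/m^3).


r = D / 2 / 1000 = 9.2 / 2 / 1000 = 0.0046 m
q''' = q' / (pi * r^2)
q''' = 491 / (pi * 0.0046^2)
q''' = 7.3861e+06 W/m^3

7.3861e+06


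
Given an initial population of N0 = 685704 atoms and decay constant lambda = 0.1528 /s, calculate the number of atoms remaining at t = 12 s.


N = N0 * exp(-lambda * t)
N = 685704 * exp(-0.1528 * 12)
N = 109601

109601


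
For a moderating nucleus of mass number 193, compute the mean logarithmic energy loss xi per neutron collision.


xi = 1 + (A-1)^2/(2A) * ln((A-1)/(A+1))
xi = 1 + (193-1)^2/(2*193) * ln((193-1)/(193 +1))
xi = 0.010327

0.010327
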